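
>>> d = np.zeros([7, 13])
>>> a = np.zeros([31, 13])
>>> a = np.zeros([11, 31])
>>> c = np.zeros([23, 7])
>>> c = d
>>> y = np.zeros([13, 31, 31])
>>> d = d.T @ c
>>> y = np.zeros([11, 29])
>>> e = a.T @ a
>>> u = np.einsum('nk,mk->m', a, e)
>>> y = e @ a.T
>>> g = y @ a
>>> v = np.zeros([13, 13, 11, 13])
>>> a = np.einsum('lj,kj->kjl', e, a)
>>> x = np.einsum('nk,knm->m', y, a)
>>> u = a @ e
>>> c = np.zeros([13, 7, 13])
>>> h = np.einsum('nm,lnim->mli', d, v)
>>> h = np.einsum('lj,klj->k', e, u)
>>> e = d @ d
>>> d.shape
(13, 13)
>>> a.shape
(11, 31, 31)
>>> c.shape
(13, 7, 13)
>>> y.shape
(31, 11)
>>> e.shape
(13, 13)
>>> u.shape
(11, 31, 31)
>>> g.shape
(31, 31)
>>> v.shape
(13, 13, 11, 13)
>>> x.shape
(31,)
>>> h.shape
(11,)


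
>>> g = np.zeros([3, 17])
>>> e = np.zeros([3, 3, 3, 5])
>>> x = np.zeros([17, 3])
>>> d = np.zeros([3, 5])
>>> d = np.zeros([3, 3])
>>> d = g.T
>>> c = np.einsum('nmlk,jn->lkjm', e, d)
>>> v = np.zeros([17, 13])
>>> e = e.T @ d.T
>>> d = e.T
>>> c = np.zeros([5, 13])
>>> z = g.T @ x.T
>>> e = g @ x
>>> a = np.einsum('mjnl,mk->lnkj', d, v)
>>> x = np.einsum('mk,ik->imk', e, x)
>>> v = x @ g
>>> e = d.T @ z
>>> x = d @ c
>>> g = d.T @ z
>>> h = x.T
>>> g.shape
(5, 3, 3, 17)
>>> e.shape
(5, 3, 3, 17)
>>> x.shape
(17, 3, 3, 13)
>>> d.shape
(17, 3, 3, 5)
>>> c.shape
(5, 13)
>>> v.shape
(17, 3, 17)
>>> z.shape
(17, 17)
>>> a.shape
(5, 3, 13, 3)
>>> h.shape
(13, 3, 3, 17)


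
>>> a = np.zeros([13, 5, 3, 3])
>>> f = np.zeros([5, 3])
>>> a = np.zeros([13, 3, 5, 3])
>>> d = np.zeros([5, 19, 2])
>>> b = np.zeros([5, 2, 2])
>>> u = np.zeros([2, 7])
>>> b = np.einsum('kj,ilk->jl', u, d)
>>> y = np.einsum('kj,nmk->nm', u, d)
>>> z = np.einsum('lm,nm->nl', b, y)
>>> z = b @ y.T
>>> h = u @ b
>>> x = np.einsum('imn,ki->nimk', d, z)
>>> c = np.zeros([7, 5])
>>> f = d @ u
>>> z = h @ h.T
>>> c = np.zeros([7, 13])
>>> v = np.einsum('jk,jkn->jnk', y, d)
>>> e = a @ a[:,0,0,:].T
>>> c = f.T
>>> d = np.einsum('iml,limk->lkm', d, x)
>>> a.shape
(13, 3, 5, 3)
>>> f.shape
(5, 19, 7)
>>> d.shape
(2, 7, 19)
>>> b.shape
(7, 19)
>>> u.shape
(2, 7)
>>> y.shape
(5, 19)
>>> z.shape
(2, 2)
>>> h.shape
(2, 19)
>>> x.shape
(2, 5, 19, 7)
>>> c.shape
(7, 19, 5)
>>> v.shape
(5, 2, 19)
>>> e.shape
(13, 3, 5, 13)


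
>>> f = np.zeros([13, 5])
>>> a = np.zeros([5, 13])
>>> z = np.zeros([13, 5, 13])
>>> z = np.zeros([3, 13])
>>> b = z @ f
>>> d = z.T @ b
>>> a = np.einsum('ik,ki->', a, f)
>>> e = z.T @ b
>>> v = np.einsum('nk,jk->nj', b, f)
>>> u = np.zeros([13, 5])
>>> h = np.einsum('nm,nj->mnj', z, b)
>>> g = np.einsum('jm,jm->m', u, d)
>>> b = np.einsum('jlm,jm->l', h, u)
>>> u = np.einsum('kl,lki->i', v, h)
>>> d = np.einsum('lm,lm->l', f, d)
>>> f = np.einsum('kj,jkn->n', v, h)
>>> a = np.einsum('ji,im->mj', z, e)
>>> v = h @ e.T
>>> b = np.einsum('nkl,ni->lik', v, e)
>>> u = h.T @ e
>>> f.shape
(5,)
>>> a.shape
(5, 3)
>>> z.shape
(3, 13)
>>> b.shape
(13, 5, 3)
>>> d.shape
(13,)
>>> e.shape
(13, 5)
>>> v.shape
(13, 3, 13)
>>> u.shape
(5, 3, 5)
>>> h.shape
(13, 3, 5)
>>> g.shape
(5,)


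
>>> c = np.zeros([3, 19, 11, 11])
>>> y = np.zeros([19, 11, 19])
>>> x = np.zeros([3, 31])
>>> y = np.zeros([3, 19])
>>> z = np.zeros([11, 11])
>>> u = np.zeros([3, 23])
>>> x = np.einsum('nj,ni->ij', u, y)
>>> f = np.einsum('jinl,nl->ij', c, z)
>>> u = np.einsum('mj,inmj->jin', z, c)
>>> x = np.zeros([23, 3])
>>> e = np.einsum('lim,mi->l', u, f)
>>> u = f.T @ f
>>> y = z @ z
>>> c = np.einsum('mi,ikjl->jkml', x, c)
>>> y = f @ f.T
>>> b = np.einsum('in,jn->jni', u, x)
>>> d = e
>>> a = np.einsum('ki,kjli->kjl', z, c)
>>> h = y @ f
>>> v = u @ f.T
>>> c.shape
(11, 19, 23, 11)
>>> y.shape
(19, 19)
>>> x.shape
(23, 3)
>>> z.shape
(11, 11)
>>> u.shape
(3, 3)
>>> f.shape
(19, 3)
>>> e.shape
(11,)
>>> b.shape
(23, 3, 3)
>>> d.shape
(11,)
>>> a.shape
(11, 19, 23)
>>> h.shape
(19, 3)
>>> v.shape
(3, 19)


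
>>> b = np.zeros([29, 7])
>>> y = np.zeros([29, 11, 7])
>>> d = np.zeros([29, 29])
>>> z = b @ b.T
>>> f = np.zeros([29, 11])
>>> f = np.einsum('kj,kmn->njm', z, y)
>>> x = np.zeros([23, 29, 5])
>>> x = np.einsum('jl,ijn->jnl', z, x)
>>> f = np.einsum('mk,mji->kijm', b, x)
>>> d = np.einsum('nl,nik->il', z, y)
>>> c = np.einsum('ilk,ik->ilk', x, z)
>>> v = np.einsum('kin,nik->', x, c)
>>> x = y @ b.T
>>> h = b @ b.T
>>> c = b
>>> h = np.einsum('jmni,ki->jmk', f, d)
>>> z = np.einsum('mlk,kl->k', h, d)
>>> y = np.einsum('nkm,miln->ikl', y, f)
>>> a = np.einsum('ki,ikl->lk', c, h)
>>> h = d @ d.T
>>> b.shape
(29, 7)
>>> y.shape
(29, 11, 5)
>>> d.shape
(11, 29)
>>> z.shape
(11,)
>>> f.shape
(7, 29, 5, 29)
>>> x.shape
(29, 11, 29)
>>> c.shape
(29, 7)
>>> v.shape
()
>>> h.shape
(11, 11)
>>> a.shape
(11, 29)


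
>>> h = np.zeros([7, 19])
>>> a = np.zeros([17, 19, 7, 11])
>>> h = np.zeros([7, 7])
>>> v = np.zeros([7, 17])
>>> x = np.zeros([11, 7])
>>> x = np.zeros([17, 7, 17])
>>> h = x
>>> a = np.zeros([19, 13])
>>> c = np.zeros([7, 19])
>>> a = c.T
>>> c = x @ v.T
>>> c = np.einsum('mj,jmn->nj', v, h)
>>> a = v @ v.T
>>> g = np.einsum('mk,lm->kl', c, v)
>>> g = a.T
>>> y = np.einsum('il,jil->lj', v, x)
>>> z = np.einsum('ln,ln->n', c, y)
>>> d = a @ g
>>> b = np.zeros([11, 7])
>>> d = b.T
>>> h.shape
(17, 7, 17)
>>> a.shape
(7, 7)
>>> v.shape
(7, 17)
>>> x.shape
(17, 7, 17)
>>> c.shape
(17, 17)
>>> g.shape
(7, 7)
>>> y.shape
(17, 17)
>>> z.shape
(17,)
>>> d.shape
(7, 11)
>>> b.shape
(11, 7)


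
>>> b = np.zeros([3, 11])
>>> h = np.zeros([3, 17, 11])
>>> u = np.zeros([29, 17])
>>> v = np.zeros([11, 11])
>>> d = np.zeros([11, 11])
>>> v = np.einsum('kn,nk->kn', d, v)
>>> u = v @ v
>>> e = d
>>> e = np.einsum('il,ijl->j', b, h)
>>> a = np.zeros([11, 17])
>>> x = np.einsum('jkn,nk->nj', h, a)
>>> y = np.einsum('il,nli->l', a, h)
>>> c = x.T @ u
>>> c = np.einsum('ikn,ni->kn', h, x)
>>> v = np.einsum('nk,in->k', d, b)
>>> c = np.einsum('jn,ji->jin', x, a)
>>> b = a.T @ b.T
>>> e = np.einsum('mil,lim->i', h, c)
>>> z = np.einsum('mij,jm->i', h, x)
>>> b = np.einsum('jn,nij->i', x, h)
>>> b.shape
(17,)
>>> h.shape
(3, 17, 11)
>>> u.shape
(11, 11)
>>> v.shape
(11,)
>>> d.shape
(11, 11)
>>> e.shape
(17,)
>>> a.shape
(11, 17)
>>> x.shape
(11, 3)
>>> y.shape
(17,)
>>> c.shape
(11, 17, 3)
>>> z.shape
(17,)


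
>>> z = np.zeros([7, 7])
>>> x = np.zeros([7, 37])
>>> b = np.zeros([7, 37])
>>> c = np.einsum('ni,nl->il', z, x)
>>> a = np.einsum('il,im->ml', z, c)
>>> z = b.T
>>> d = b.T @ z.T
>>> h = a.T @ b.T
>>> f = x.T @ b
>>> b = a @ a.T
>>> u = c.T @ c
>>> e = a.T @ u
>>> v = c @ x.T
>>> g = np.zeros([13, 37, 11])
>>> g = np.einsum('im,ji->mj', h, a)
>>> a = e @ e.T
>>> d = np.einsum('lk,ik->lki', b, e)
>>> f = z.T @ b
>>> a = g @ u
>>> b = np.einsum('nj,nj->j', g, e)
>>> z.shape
(37, 7)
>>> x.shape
(7, 37)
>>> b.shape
(37,)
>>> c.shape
(7, 37)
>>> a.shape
(7, 37)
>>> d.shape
(37, 37, 7)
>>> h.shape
(7, 7)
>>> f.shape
(7, 37)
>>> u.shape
(37, 37)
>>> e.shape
(7, 37)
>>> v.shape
(7, 7)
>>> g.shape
(7, 37)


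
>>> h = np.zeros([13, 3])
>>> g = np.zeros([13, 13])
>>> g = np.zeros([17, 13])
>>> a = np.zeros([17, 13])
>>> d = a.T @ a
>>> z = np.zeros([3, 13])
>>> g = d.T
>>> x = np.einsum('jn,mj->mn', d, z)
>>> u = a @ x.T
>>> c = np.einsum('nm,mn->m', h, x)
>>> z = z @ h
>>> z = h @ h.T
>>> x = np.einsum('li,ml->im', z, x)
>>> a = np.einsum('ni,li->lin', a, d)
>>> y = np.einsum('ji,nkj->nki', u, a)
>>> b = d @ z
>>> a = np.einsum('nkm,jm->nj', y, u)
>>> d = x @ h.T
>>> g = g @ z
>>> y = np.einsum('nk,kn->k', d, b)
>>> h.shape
(13, 3)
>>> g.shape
(13, 13)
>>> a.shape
(13, 17)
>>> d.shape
(13, 13)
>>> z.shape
(13, 13)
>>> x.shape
(13, 3)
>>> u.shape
(17, 3)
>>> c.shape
(3,)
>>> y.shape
(13,)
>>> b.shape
(13, 13)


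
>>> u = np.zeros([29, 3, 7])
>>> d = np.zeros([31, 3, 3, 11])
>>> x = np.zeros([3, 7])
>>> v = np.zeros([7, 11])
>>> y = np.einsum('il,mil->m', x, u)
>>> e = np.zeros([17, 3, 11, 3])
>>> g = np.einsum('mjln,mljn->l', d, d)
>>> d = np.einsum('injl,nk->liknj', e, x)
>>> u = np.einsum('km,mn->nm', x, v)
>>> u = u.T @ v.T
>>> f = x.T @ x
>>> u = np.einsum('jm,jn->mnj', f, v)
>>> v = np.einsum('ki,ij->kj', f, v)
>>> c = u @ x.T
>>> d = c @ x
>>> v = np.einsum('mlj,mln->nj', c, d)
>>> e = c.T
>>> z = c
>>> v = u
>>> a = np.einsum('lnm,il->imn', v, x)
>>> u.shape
(7, 11, 7)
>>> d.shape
(7, 11, 7)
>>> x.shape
(3, 7)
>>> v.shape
(7, 11, 7)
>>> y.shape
(29,)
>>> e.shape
(3, 11, 7)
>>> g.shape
(3,)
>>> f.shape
(7, 7)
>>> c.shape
(7, 11, 3)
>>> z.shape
(7, 11, 3)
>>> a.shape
(3, 7, 11)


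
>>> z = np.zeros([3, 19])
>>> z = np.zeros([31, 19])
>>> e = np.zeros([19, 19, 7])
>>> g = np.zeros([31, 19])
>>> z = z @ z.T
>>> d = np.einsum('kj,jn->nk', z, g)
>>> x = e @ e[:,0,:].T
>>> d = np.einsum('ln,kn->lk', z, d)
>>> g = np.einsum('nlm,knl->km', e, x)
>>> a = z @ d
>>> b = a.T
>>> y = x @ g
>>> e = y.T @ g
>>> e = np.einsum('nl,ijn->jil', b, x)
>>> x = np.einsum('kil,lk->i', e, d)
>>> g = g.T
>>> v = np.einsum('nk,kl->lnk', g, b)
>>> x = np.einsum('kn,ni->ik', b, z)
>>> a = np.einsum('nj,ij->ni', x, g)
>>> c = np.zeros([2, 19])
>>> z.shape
(31, 31)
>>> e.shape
(19, 19, 31)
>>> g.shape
(7, 19)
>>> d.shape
(31, 19)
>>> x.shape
(31, 19)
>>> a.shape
(31, 7)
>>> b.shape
(19, 31)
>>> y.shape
(19, 19, 7)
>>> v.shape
(31, 7, 19)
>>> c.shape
(2, 19)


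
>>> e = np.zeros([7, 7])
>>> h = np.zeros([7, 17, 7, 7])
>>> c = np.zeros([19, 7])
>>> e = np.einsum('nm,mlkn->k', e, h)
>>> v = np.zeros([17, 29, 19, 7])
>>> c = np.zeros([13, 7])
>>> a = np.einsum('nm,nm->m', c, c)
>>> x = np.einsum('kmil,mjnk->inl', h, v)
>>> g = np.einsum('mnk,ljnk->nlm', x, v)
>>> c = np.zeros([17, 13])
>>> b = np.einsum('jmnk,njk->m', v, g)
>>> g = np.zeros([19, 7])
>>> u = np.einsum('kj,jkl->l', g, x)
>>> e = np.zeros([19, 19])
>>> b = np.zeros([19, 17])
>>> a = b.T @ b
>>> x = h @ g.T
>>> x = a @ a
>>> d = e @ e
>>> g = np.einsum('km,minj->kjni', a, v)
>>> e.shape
(19, 19)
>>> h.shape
(7, 17, 7, 7)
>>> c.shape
(17, 13)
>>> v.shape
(17, 29, 19, 7)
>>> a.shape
(17, 17)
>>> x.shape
(17, 17)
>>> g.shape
(17, 7, 19, 29)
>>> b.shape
(19, 17)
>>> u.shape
(7,)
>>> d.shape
(19, 19)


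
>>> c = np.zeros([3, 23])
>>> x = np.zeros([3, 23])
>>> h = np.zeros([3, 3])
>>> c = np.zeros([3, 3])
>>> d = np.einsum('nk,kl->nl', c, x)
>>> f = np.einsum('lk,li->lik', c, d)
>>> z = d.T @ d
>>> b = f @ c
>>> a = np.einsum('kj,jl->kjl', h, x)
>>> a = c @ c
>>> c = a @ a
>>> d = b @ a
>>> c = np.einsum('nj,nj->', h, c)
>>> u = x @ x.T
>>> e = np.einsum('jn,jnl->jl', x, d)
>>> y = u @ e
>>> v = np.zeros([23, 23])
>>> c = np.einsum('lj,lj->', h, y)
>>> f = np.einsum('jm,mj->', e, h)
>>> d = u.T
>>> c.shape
()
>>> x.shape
(3, 23)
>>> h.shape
(3, 3)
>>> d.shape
(3, 3)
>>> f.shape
()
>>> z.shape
(23, 23)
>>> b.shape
(3, 23, 3)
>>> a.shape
(3, 3)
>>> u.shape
(3, 3)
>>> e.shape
(3, 3)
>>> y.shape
(3, 3)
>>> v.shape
(23, 23)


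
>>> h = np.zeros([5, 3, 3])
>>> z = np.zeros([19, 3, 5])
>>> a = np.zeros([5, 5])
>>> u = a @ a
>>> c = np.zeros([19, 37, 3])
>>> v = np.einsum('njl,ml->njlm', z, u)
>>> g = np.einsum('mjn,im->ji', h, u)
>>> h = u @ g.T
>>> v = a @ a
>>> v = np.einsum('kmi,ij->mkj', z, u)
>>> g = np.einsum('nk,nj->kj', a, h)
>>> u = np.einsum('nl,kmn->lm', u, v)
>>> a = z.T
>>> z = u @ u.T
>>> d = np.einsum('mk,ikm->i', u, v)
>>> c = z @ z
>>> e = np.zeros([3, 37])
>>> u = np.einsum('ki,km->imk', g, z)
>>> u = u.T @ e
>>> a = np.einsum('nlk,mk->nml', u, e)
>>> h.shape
(5, 3)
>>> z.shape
(5, 5)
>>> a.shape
(5, 3, 5)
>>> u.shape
(5, 5, 37)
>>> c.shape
(5, 5)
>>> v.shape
(3, 19, 5)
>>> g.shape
(5, 3)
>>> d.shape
(3,)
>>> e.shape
(3, 37)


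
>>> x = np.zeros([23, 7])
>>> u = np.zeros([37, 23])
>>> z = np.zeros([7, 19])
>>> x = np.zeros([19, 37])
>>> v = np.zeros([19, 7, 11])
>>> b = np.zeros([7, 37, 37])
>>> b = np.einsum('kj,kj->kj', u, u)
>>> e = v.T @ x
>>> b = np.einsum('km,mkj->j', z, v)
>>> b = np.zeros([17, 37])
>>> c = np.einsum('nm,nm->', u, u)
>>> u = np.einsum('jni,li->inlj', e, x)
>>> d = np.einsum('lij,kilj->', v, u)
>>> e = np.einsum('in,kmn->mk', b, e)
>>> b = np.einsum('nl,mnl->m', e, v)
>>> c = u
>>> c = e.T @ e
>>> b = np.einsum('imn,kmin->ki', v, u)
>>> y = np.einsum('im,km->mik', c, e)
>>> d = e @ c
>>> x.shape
(19, 37)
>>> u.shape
(37, 7, 19, 11)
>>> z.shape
(7, 19)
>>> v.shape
(19, 7, 11)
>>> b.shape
(37, 19)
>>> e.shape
(7, 11)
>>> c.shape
(11, 11)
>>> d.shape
(7, 11)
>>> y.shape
(11, 11, 7)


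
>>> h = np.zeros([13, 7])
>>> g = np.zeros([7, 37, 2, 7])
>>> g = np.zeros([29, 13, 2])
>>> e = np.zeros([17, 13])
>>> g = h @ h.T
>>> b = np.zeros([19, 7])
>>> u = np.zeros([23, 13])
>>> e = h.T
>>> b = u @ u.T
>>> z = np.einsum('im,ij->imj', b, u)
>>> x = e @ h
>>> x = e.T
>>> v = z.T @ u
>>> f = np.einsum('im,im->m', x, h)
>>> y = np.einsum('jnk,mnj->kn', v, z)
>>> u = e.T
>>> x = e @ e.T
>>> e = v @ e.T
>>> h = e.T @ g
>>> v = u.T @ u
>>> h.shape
(7, 23, 13)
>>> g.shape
(13, 13)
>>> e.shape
(13, 23, 7)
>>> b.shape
(23, 23)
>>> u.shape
(13, 7)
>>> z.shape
(23, 23, 13)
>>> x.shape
(7, 7)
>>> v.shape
(7, 7)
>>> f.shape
(7,)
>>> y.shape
(13, 23)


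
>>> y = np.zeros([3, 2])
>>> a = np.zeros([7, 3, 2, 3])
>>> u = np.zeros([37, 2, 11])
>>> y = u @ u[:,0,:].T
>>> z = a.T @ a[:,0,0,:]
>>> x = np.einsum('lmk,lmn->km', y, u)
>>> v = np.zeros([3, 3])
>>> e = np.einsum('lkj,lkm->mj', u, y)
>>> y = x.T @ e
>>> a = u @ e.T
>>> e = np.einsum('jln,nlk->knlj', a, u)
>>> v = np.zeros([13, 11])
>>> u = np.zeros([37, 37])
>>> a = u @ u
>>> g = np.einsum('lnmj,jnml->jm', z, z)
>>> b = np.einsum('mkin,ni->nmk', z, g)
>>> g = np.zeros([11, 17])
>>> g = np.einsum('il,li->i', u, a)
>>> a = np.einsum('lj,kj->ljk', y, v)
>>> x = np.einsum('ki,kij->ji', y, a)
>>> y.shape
(2, 11)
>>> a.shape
(2, 11, 13)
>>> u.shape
(37, 37)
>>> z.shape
(3, 2, 3, 3)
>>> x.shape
(13, 11)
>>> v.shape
(13, 11)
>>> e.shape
(11, 37, 2, 37)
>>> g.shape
(37,)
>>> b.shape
(3, 3, 2)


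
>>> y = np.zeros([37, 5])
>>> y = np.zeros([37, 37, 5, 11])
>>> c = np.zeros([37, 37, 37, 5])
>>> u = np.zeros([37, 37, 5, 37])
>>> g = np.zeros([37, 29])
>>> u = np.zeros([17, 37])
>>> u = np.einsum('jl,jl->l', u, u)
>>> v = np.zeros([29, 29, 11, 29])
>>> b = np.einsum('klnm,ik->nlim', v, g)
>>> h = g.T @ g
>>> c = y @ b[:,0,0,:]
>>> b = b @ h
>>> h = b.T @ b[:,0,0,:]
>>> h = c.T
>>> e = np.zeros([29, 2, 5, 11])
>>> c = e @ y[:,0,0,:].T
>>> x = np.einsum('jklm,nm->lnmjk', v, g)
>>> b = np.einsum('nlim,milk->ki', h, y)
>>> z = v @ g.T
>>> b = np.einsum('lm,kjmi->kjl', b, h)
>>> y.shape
(37, 37, 5, 11)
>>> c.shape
(29, 2, 5, 37)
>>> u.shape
(37,)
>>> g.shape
(37, 29)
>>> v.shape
(29, 29, 11, 29)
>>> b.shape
(29, 5, 11)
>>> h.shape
(29, 5, 37, 37)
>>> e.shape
(29, 2, 5, 11)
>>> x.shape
(11, 37, 29, 29, 29)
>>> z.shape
(29, 29, 11, 37)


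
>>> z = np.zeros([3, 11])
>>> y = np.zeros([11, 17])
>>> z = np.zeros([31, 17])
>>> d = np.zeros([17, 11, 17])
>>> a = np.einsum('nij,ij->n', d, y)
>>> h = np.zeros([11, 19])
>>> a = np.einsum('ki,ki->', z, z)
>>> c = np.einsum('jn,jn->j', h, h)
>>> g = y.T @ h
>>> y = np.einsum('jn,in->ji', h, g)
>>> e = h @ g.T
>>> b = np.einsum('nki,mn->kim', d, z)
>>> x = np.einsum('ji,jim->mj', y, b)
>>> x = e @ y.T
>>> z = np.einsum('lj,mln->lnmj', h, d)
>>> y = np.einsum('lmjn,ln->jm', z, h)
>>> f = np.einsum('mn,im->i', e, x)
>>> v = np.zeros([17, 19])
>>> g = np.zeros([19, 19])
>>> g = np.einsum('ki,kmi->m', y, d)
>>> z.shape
(11, 17, 17, 19)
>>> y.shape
(17, 17)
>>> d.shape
(17, 11, 17)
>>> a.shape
()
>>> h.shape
(11, 19)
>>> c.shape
(11,)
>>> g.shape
(11,)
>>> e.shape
(11, 17)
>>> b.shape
(11, 17, 31)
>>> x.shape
(11, 11)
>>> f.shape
(11,)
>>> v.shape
(17, 19)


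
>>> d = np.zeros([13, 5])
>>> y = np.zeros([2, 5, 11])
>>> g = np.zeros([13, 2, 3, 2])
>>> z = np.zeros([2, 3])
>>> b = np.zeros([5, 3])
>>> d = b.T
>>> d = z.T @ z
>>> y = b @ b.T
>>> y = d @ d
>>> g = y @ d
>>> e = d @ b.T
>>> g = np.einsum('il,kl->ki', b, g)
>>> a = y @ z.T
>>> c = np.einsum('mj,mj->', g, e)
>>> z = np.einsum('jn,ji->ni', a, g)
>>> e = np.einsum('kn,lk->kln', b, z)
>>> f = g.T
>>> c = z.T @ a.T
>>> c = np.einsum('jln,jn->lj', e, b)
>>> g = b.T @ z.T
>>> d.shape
(3, 3)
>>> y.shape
(3, 3)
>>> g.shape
(3, 2)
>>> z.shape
(2, 5)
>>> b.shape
(5, 3)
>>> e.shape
(5, 2, 3)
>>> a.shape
(3, 2)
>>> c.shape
(2, 5)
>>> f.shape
(5, 3)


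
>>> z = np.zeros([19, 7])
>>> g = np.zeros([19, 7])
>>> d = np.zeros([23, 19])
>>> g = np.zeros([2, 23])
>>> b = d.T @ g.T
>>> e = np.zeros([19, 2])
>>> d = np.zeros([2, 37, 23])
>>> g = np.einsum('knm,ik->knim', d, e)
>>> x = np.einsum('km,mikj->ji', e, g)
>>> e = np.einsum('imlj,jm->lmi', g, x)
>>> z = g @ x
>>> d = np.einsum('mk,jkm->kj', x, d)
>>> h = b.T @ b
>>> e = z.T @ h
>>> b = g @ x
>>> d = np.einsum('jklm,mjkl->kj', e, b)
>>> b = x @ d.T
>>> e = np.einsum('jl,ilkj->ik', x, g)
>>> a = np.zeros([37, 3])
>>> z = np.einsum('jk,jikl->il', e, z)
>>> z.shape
(37, 37)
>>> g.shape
(2, 37, 19, 23)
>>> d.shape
(19, 37)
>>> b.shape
(23, 19)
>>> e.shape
(2, 19)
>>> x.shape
(23, 37)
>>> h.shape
(2, 2)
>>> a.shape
(37, 3)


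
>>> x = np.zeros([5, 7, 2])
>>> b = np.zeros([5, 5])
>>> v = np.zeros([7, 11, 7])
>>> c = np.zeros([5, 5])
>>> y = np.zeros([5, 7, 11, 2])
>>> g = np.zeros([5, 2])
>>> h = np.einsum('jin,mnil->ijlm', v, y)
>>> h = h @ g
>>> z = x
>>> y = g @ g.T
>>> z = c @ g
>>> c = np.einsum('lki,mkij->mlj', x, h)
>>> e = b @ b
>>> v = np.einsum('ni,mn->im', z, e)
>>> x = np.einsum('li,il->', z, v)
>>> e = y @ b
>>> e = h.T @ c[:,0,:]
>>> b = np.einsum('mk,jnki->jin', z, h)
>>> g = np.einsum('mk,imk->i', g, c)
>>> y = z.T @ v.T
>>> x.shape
()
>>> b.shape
(11, 2, 7)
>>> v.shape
(2, 5)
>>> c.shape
(11, 5, 2)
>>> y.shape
(2, 2)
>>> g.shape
(11,)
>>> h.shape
(11, 7, 2, 2)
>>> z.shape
(5, 2)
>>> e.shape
(2, 2, 7, 2)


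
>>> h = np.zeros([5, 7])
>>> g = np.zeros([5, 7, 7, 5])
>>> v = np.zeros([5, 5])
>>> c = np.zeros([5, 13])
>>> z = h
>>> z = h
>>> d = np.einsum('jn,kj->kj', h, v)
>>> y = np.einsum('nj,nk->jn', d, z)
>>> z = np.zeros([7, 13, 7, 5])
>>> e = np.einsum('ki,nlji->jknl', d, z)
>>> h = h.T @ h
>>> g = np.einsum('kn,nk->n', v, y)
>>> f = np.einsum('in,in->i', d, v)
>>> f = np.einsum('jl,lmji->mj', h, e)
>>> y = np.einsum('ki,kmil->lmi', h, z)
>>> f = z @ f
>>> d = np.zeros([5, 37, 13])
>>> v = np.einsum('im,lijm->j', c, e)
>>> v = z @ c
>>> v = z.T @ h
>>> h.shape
(7, 7)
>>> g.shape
(5,)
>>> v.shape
(5, 7, 13, 7)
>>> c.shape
(5, 13)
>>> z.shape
(7, 13, 7, 5)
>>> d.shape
(5, 37, 13)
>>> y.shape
(5, 13, 7)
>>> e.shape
(7, 5, 7, 13)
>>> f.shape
(7, 13, 7, 7)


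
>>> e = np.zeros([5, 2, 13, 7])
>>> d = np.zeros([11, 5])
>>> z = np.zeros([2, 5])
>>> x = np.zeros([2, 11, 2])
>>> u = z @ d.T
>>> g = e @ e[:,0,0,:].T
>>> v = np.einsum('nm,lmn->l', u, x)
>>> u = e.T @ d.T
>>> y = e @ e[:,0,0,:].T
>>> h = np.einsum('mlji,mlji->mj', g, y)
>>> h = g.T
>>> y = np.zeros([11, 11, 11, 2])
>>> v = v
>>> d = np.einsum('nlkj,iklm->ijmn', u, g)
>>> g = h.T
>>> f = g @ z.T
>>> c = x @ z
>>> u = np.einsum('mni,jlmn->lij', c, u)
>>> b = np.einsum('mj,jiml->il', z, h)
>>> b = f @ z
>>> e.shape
(5, 2, 13, 7)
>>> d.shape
(5, 11, 5, 7)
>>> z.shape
(2, 5)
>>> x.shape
(2, 11, 2)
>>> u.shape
(13, 5, 7)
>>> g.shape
(5, 2, 13, 5)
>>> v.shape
(2,)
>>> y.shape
(11, 11, 11, 2)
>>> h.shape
(5, 13, 2, 5)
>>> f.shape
(5, 2, 13, 2)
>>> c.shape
(2, 11, 5)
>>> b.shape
(5, 2, 13, 5)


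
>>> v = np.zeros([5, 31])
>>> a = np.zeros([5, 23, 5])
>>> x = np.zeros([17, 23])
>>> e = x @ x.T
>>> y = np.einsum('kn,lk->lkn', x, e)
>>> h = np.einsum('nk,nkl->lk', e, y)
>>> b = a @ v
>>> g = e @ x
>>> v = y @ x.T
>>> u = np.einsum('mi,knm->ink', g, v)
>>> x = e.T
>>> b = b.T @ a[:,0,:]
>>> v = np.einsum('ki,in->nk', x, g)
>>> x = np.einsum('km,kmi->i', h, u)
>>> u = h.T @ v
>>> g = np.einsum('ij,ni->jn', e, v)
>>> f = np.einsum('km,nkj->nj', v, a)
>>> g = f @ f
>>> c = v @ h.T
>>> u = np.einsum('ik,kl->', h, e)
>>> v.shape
(23, 17)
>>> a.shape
(5, 23, 5)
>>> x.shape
(17,)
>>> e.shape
(17, 17)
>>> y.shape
(17, 17, 23)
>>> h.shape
(23, 17)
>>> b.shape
(31, 23, 5)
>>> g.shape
(5, 5)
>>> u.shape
()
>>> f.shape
(5, 5)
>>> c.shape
(23, 23)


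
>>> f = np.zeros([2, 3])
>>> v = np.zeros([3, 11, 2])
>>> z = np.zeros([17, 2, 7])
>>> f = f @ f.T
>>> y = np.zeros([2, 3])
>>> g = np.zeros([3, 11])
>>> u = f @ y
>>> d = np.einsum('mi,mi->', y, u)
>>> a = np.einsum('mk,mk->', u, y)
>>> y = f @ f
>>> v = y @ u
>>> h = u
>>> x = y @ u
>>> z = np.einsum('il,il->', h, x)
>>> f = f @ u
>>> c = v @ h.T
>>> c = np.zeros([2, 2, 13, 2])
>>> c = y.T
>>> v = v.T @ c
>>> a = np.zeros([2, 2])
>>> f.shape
(2, 3)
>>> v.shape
(3, 2)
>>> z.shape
()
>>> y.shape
(2, 2)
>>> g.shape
(3, 11)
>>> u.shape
(2, 3)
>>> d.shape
()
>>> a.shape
(2, 2)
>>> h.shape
(2, 3)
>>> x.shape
(2, 3)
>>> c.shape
(2, 2)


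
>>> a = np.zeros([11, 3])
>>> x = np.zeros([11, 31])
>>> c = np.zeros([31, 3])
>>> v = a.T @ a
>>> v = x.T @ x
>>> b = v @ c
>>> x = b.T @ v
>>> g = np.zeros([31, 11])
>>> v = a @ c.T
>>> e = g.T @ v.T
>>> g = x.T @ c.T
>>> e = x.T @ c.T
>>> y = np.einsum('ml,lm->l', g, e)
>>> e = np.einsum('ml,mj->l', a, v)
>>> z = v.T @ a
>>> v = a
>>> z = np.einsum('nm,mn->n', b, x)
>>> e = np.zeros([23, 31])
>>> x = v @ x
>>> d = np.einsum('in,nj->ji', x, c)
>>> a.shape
(11, 3)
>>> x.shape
(11, 31)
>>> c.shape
(31, 3)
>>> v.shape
(11, 3)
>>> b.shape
(31, 3)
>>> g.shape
(31, 31)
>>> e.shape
(23, 31)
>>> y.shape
(31,)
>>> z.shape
(31,)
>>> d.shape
(3, 11)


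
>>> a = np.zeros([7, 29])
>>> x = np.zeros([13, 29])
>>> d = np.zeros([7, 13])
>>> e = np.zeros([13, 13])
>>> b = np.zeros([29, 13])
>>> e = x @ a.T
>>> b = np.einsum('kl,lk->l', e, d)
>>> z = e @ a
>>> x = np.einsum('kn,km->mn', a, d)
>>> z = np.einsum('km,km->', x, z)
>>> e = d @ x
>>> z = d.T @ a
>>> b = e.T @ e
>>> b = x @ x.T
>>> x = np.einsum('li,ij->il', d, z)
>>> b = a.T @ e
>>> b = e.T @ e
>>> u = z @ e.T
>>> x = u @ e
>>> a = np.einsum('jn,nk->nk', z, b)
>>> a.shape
(29, 29)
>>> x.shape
(13, 29)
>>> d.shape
(7, 13)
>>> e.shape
(7, 29)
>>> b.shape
(29, 29)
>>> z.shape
(13, 29)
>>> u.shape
(13, 7)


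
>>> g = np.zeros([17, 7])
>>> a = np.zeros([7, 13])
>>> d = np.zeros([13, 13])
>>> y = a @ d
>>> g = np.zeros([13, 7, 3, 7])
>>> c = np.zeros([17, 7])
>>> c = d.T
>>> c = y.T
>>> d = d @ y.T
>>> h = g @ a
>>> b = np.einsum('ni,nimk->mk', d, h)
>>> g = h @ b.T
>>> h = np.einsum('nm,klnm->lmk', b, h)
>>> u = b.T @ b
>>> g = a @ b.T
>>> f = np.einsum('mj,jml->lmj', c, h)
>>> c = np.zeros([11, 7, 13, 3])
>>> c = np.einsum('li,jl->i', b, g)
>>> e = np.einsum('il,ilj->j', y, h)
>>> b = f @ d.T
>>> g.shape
(7, 3)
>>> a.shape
(7, 13)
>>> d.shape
(13, 7)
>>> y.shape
(7, 13)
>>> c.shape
(13,)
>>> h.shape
(7, 13, 13)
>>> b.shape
(13, 13, 13)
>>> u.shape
(13, 13)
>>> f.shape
(13, 13, 7)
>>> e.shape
(13,)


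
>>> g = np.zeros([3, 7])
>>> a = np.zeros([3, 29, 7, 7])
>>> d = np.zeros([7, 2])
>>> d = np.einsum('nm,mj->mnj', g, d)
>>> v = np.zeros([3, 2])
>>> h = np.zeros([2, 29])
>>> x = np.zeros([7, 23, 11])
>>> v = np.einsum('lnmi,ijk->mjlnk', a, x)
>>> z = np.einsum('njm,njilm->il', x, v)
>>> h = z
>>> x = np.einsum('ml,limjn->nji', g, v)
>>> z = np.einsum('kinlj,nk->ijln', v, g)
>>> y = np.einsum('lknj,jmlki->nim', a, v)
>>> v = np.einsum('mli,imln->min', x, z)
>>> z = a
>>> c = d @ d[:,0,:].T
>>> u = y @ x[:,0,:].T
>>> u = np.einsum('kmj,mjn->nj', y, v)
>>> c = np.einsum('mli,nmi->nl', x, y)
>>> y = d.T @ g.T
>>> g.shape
(3, 7)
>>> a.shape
(3, 29, 7, 7)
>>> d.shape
(7, 3, 2)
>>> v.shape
(11, 23, 3)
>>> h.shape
(3, 29)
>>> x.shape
(11, 29, 23)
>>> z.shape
(3, 29, 7, 7)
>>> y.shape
(2, 3, 3)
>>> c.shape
(7, 29)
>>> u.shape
(3, 23)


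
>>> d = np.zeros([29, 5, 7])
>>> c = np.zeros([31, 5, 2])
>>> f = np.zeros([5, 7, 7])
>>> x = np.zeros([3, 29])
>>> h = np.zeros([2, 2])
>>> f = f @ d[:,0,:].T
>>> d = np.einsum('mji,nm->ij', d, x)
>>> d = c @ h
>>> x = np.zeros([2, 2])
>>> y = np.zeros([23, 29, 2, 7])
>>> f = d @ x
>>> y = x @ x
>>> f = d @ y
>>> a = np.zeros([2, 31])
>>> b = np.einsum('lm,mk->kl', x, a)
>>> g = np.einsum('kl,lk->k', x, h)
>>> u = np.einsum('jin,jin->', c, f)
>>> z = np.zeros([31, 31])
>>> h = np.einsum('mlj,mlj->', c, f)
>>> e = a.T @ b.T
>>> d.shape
(31, 5, 2)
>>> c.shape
(31, 5, 2)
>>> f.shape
(31, 5, 2)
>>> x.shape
(2, 2)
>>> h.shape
()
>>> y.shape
(2, 2)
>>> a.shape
(2, 31)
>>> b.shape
(31, 2)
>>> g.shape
(2,)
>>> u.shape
()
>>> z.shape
(31, 31)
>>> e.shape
(31, 31)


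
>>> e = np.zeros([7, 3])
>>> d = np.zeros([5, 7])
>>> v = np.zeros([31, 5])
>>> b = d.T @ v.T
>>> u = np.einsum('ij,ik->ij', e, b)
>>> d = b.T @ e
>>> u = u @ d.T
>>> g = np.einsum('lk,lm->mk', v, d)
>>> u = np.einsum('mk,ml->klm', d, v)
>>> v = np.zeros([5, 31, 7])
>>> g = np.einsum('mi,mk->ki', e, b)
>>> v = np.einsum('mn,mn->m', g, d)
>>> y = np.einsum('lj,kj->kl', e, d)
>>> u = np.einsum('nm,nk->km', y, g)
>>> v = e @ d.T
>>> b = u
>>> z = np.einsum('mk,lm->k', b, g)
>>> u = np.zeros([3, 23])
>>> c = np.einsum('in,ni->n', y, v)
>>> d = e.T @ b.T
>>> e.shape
(7, 3)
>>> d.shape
(3, 3)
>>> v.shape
(7, 31)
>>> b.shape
(3, 7)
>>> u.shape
(3, 23)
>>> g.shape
(31, 3)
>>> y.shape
(31, 7)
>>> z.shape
(7,)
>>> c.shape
(7,)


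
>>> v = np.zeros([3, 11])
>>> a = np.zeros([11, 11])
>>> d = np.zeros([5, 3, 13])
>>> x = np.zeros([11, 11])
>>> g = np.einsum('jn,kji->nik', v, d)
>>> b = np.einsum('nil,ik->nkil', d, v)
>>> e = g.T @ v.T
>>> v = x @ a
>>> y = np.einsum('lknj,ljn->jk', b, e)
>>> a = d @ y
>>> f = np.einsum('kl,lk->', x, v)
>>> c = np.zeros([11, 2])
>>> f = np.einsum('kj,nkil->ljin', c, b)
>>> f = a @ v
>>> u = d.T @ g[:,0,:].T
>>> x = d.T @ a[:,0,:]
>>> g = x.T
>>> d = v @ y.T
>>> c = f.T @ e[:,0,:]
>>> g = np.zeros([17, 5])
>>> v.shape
(11, 11)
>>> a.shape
(5, 3, 11)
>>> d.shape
(11, 13)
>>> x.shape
(13, 3, 11)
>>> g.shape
(17, 5)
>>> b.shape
(5, 11, 3, 13)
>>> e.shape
(5, 13, 3)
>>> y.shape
(13, 11)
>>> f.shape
(5, 3, 11)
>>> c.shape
(11, 3, 3)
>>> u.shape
(13, 3, 11)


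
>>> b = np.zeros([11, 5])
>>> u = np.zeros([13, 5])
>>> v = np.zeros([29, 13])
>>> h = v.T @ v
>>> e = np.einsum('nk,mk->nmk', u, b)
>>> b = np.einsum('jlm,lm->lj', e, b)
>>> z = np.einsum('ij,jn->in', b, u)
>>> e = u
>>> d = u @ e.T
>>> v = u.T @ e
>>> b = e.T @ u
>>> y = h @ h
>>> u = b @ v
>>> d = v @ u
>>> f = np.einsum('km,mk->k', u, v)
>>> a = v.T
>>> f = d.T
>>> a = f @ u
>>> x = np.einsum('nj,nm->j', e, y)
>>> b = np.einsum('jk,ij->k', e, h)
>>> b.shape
(5,)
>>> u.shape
(5, 5)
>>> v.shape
(5, 5)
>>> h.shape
(13, 13)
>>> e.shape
(13, 5)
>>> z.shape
(11, 5)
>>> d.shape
(5, 5)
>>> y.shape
(13, 13)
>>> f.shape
(5, 5)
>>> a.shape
(5, 5)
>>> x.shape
(5,)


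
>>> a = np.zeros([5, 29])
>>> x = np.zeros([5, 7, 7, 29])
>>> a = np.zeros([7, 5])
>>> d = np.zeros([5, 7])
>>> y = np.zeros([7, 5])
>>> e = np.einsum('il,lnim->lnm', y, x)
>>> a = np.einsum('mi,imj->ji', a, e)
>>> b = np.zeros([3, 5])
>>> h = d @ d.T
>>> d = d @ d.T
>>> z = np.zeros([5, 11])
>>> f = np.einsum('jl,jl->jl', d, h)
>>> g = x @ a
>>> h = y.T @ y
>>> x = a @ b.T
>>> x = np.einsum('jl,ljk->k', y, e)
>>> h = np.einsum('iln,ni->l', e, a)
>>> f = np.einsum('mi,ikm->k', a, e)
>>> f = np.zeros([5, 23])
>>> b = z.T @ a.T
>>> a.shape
(29, 5)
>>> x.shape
(29,)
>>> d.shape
(5, 5)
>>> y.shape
(7, 5)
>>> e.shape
(5, 7, 29)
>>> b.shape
(11, 29)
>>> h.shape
(7,)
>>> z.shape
(5, 11)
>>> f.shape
(5, 23)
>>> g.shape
(5, 7, 7, 5)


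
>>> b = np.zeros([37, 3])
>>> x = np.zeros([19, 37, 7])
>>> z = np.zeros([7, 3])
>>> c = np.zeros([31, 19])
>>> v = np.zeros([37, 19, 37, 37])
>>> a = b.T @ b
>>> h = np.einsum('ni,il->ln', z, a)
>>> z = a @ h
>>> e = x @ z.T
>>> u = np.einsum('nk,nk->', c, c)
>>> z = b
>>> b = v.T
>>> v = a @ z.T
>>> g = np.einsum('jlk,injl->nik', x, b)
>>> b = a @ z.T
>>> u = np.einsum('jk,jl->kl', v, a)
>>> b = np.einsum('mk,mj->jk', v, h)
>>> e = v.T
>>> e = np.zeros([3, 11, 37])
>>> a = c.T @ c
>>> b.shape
(7, 37)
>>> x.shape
(19, 37, 7)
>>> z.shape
(37, 3)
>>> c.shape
(31, 19)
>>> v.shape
(3, 37)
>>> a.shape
(19, 19)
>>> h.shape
(3, 7)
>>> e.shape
(3, 11, 37)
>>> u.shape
(37, 3)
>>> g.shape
(37, 37, 7)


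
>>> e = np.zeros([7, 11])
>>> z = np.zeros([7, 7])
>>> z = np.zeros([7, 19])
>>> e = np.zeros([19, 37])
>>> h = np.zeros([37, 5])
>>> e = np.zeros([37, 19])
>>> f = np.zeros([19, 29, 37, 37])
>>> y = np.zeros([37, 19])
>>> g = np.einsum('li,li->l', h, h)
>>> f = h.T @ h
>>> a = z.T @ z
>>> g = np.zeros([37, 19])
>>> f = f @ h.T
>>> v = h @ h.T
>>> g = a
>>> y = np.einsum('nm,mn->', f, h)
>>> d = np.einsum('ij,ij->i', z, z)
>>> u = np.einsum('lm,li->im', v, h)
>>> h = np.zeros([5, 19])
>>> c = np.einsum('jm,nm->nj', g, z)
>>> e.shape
(37, 19)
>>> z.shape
(7, 19)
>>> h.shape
(5, 19)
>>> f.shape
(5, 37)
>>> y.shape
()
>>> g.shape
(19, 19)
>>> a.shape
(19, 19)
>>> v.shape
(37, 37)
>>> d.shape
(7,)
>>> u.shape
(5, 37)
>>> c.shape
(7, 19)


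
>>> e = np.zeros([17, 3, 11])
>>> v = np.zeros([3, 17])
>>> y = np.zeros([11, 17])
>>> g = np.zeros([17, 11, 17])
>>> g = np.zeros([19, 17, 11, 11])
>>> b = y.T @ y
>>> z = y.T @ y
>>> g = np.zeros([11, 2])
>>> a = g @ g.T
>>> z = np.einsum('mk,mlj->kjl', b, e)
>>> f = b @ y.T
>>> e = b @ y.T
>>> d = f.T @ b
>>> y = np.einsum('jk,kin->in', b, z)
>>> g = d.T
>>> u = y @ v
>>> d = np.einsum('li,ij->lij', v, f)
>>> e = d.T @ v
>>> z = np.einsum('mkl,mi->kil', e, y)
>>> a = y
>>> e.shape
(11, 17, 17)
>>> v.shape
(3, 17)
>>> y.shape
(11, 3)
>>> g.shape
(17, 11)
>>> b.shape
(17, 17)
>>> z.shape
(17, 3, 17)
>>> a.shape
(11, 3)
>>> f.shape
(17, 11)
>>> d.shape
(3, 17, 11)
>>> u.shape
(11, 17)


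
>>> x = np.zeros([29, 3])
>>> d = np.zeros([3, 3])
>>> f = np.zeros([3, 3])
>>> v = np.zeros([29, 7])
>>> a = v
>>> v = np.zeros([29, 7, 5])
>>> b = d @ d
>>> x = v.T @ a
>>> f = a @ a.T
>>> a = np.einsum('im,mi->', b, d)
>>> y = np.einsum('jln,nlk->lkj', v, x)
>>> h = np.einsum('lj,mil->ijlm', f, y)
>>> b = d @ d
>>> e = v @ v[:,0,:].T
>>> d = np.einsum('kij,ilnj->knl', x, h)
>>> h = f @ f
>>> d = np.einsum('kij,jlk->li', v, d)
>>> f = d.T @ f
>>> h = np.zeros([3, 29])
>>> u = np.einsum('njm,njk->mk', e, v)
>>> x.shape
(5, 7, 7)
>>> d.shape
(29, 7)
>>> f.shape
(7, 29)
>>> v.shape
(29, 7, 5)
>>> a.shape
()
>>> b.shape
(3, 3)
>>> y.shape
(7, 7, 29)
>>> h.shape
(3, 29)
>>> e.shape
(29, 7, 29)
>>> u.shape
(29, 5)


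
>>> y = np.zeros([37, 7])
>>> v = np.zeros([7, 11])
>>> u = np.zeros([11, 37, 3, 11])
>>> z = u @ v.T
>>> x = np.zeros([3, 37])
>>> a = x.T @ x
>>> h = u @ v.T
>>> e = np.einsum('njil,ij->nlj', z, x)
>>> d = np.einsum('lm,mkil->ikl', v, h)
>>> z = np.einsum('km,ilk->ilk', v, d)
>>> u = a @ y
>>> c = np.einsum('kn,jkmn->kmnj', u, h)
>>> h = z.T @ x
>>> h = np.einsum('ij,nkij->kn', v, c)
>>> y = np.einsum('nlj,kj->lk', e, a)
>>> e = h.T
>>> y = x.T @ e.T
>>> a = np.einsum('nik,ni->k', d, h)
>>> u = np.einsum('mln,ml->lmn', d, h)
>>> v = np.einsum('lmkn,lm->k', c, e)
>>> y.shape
(37, 37)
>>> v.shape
(7,)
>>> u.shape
(37, 3, 7)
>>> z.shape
(3, 37, 7)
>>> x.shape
(3, 37)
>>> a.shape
(7,)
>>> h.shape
(3, 37)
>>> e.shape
(37, 3)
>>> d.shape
(3, 37, 7)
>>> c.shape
(37, 3, 7, 11)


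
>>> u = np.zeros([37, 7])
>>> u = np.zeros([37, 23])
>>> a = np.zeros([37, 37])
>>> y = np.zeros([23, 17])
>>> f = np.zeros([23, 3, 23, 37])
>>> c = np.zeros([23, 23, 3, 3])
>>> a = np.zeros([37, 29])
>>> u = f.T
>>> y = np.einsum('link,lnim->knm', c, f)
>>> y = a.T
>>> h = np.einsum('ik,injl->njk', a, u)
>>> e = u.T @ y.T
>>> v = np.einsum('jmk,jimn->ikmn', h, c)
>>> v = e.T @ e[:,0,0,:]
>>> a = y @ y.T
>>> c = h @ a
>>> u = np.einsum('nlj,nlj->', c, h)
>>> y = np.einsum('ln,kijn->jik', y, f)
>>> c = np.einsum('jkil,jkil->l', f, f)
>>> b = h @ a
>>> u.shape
()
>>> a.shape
(29, 29)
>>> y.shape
(23, 3, 23)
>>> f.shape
(23, 3, 23, 37)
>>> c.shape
(37,)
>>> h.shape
(23, 3, 29)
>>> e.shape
(23, 3, 23, 29)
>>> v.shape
(29, 23, 3, 29)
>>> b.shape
(23, 3, 29)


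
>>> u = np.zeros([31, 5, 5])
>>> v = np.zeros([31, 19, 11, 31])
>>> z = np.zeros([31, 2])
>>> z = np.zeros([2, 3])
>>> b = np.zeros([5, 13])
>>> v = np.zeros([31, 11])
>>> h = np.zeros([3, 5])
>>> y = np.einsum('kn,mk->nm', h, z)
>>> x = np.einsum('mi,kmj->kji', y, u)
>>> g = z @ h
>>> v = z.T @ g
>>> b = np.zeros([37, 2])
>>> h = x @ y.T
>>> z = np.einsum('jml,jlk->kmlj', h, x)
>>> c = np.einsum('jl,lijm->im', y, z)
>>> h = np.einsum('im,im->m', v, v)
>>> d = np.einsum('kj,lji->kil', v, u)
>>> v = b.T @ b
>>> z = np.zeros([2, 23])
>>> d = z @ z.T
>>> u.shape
(31, 5, 5)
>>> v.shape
(2, 2)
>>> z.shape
(2, 23)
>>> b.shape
(37, 2)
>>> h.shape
(5,)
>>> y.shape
(5, 2)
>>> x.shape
(31, 5, 2)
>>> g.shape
(2, 5)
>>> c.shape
(5, 31)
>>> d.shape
(2, 2)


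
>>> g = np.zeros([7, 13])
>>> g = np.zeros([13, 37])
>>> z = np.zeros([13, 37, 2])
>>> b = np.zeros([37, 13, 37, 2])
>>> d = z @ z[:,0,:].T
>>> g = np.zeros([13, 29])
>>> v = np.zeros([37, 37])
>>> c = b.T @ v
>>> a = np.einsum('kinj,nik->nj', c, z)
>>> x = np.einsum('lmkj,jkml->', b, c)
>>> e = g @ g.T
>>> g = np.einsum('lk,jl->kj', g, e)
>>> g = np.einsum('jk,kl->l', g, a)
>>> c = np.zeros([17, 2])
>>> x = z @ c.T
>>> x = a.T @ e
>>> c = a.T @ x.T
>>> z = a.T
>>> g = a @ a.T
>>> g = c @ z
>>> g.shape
(37, 13)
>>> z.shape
(37, 13)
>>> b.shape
(37, 13, 37, 2)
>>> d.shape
(13, 37, 13)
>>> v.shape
(37, 37)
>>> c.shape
(37, 37)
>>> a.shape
(13, 37)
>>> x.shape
(37, 13)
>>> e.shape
(13, 13)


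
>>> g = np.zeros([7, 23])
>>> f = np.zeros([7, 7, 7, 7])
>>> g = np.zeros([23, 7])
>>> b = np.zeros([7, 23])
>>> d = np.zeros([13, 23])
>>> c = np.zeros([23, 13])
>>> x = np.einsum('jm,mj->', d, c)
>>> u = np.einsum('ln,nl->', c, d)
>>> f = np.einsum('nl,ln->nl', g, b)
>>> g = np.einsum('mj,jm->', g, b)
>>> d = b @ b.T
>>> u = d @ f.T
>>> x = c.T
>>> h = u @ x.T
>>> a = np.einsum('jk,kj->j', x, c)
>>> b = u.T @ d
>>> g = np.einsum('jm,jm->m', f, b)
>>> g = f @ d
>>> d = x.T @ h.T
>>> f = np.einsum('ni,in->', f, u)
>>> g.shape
(23, 7)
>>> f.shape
()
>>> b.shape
(23, 7)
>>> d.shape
(23, 7)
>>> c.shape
(23, 13)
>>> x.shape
(13, 23)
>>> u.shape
(7, 23)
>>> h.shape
(7, 13)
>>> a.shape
(13,)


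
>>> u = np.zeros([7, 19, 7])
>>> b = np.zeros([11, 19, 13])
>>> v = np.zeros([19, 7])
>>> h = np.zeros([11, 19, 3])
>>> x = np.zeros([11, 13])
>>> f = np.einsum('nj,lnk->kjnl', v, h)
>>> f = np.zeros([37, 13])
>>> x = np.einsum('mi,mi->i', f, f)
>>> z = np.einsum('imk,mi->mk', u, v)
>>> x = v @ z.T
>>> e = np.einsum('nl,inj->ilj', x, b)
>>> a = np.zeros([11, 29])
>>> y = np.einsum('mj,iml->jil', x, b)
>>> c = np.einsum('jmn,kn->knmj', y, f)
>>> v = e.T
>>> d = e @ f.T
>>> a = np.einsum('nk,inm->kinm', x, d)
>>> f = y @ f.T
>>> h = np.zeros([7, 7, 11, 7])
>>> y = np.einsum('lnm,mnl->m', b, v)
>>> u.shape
(7, 19, 7)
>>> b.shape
(11, 19, 13)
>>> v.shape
(13, 19, 11)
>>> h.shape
(7, 7, 11, 7)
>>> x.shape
(19, 19)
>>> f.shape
(19, 11, 37)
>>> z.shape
(19, 7)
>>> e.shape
(11, 19, 13)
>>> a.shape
(19, 11, 19, 37)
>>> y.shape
(13,)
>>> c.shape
(37, 13, 11, 19)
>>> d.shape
(11, 19, 37)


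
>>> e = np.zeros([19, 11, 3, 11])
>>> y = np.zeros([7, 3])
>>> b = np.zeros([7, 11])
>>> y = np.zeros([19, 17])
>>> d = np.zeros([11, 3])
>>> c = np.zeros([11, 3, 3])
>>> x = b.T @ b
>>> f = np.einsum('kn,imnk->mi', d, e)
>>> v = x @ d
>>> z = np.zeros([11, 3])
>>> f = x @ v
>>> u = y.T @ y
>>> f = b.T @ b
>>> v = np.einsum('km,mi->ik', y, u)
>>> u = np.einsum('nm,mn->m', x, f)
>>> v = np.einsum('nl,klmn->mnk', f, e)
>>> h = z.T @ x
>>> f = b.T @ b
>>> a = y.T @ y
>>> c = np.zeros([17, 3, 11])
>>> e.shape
(19, 11, 3, 11)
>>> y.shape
(19, 17)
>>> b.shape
(7, 11)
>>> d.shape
(11, 3)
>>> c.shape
(17, 3, 11)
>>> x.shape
(11, 11)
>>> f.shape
(11, 11)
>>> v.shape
(3, 11, 19)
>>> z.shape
(11, 3)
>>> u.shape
(11,)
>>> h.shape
(3, 11)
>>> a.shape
(17, 17)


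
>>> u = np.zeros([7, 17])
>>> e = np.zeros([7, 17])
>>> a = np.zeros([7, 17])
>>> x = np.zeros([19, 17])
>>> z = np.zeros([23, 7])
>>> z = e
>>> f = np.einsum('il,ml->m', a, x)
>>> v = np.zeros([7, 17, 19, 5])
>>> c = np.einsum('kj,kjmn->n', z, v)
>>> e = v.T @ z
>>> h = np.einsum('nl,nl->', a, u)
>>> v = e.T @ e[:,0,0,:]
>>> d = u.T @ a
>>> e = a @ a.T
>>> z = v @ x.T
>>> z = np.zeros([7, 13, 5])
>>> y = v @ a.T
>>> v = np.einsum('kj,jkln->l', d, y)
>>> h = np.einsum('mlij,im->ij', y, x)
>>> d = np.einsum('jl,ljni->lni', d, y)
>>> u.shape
(7, 17)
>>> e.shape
(7, 7)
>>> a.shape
(7, 17)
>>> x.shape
(19, 17)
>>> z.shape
(7, 13, 5)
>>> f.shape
(19,)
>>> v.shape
(19,)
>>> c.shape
(5,)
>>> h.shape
(19, 7)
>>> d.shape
(17, 19, 7)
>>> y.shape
(17, 17, 19, 7)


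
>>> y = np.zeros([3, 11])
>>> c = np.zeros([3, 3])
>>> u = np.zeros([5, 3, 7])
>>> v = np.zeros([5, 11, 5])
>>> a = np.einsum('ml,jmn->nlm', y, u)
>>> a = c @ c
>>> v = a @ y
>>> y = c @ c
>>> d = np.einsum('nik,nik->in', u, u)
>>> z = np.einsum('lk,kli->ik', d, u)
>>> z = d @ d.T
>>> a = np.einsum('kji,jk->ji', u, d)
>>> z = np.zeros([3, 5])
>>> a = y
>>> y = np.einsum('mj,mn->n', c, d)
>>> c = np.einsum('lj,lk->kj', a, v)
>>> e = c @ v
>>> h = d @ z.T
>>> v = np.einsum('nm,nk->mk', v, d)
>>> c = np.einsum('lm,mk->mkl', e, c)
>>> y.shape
(5,)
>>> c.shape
(11, 3, 11)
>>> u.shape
(5, 3, 7)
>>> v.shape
(11, 5)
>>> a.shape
(3, 3)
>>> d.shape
(3, 5)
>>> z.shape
(3, 5)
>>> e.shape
(11, 11)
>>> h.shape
(3, 3)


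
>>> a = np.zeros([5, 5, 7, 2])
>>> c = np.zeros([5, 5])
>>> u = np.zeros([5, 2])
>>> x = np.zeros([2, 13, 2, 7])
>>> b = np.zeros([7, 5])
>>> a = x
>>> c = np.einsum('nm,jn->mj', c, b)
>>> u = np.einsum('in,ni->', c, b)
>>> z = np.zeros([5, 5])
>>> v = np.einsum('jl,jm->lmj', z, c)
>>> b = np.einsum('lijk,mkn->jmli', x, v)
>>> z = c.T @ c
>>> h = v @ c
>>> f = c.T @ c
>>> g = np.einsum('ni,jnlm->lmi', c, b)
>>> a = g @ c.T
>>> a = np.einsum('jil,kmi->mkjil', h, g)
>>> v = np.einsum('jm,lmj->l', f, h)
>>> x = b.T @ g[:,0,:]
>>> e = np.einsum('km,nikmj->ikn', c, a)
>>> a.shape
(13, 2, 5, 7, 7)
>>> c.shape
(5, 7)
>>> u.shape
()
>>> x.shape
(13, 2, 5, 7)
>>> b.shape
(2, 5, 2, 13)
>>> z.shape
(7, 7)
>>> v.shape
(5,)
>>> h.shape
(5, 7, 7)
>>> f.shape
(7, 7)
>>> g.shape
(2, 13, 7)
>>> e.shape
(2, 5, 13)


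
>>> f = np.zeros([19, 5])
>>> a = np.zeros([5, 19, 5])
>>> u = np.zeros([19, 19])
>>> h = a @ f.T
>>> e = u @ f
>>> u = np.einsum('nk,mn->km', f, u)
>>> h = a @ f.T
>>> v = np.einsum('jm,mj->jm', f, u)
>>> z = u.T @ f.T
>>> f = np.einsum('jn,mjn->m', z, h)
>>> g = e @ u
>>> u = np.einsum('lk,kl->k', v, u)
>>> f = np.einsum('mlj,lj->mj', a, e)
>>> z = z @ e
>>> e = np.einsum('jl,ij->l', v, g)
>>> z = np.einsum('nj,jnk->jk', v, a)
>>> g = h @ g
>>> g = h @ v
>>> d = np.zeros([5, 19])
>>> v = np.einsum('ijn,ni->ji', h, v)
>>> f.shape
(5, 5)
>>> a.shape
(5, 19, 5)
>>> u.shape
(5,)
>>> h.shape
(5, 19, 19)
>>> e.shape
(5,)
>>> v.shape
(19, 5)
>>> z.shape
(5, 5)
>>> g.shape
(5, 19, 5)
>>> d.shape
(5, 19)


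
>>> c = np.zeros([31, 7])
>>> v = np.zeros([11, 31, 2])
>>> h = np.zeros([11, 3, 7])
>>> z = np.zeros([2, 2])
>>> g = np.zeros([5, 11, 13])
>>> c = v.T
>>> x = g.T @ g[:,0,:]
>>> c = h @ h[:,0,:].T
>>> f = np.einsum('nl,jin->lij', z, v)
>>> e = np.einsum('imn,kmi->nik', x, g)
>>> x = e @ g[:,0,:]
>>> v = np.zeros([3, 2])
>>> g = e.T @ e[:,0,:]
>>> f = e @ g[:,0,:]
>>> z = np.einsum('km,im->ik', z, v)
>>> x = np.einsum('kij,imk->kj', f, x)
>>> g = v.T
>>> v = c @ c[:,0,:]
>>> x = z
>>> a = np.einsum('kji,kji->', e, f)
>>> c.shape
(11, 3, 11)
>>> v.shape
(11, 3, 11)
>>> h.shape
(11, 3, 7)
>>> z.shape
(3, 2)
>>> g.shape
(2, 3)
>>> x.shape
(3, 2)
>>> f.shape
(13, 13, 5)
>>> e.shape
(13, 13, 5)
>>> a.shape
()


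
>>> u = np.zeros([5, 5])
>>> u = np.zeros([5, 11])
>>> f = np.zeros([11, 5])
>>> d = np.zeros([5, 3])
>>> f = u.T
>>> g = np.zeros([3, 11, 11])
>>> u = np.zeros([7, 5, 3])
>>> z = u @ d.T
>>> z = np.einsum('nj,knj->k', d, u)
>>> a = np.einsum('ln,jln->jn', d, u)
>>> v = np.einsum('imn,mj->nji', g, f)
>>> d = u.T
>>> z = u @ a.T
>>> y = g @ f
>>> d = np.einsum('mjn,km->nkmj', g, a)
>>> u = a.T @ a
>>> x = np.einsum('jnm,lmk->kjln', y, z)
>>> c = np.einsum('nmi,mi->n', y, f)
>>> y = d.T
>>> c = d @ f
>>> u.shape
(3, 3)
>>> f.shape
(11, 5)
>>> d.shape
(11, 7, 3, 11)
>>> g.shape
(3, 11, 11)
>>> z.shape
(7, 5, 7)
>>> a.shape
(7, 3)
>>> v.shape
(11, 5, 3)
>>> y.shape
(11, 3, 7, 11)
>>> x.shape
(7, 3, 7, 11)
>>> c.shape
(11, 7, 3, 5)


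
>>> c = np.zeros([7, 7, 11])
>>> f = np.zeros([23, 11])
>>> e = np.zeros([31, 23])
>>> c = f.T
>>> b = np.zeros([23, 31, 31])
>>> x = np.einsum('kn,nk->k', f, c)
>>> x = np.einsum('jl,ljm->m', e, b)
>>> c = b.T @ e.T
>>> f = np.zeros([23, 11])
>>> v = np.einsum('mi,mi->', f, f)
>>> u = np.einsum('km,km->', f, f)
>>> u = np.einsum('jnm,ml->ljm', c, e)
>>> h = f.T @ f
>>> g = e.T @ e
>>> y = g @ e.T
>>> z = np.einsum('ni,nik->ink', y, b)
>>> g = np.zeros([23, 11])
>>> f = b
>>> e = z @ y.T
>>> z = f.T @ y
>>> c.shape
(31, 31, 31)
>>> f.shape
(23, 31, 31)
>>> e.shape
(31, 23, 23)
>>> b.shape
(23, 31, 31)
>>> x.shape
(31,)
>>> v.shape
()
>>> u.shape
(23, 31, 31)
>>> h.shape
(11, 11)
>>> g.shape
(23, 11)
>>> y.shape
(23, 31)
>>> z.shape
(31, 31, 31)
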